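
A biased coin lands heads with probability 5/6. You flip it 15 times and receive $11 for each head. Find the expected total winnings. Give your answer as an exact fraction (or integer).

E[#heads] = 15·5/6 = 25/2 (linearity over flips).
E[winnings] = 11·25/2 = 275/2.

275/2 dollars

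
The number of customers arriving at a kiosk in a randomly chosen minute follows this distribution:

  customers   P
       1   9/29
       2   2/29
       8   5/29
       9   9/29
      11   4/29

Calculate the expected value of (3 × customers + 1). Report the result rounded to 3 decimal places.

19.414

E[3x+1] = (9/29)·4 + (2/29)·7 + (5/29)·25 + (9/29)·28 + (4/29)·34
     = 563/29 ≈ 19.414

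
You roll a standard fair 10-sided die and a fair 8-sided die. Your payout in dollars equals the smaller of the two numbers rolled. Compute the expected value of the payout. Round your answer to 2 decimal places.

$3.45

Distribution of the smaller of the two numbers rolled: 1 w.p. 17/80, 2 w.p. 3/16, 3 w.p. 13/80, 4 w.p. 11/80, 5 w.p. 9/80, 6 w.p. 7/80, …
E[payout] = (17/80)·1 + (3/16)·2 + (13/80)·3 + (11/80)·4 + (9/80)·5 + (7/80)·6 + (1/16)·7 + (3/80)·8 = 69/20
≈ $3.45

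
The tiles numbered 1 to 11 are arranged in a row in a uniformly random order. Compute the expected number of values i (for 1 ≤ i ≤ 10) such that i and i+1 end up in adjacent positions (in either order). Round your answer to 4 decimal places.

For each i ∈ {1,…,10}, let Xᵢ = 1 if i and i+1 are adjacent. P(Xᵢ=1) = 2·(11−1)!/11! = 2/11.
By linearity, E[ΣXᵢ] = (10)·(2/11) = 20/11.
≈ 1.8182

1.8182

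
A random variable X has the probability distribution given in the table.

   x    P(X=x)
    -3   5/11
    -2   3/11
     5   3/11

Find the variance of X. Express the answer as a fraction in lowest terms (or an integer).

1416/121

E[X] = (5/11)·(-3) + (3/11)·(-2) + (3/11)·5 = -6/11
E[X²] = (5/11)·9 + (3/11)·4 + (3/11)·25 = 12
Var(X) = 12 − (-6/11)² = 1416/121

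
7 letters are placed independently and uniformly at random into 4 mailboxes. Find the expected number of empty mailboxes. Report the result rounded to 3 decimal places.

Let Xⱼ=1 if mailbox j is empty. P(Xⱼ=1) = ((4-1)/4)^7 = 2187/16384.
By linearity, E[#empty] = 4·2187/16384 = 2187/4096.
≈ 0.534

0.534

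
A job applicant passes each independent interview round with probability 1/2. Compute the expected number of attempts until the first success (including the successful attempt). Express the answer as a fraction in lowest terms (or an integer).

For a geometric distribution, E[trials] = 1/p = 1/(1/2) = 2.

2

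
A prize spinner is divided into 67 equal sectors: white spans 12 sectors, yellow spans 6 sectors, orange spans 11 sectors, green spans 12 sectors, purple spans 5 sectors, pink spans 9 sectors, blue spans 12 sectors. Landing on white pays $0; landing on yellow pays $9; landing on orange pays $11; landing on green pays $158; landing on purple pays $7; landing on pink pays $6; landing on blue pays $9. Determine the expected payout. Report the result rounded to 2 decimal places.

E[payout] = (12/67)·0 + (6/67)·9 + (11/67)·11 + (12/67)·158 + (5/67)·7 + (9/67)·6 + (12/67)·9 = 2268/67
≈ $33.85

$33.85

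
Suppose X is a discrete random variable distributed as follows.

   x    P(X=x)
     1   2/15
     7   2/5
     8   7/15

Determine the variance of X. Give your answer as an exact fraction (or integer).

232/45

E[X] = (2/15)·1 + (2/5)·7 + (7/15)·8 = 20/3
E[X²] = (2/15)·1 + (2/5)·49 + (7/15)·64 = 248/5
Var(X) = 248/5 − (20/3)² = 232/45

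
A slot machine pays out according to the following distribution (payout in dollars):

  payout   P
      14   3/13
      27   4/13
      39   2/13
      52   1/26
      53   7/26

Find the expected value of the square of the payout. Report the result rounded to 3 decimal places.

1363.808

E[X²] = (3/13)·196 + (4/13)·729 + (2/13)·1521 + (1/26)·2704 + (7/26)·2809
     = 35459/26 ≈ 1363.808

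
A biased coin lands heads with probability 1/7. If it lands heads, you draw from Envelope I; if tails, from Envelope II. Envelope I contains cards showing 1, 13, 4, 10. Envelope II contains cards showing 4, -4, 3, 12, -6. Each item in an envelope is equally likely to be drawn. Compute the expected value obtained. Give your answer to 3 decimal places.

2.543

E[X | Envelope I] = (1 + 13 + 4 + 10)/4 = 7
E[X | Envelope II] = (4 − 4 + 3 + 12 − 6)/5 = 9/5
E[X] = (1/7)·7 + (6/7)·9/5 = 89/35 ≈ 2.543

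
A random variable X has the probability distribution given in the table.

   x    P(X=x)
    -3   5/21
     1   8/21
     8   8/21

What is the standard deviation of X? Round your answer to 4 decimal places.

E[X] = 19/7, E[X²] = 565/21
Var(X) = E[X²] − (E[X])² = 565/21 − 361/49 = 2872/147
SD(X) = √(2872/147) ≈ 4.4201

4.4201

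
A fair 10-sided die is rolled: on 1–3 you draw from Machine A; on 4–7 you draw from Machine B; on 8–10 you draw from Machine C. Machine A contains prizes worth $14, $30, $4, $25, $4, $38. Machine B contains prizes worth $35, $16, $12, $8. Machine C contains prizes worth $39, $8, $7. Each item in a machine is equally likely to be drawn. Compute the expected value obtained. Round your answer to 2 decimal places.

E[X | Machine A] = (14 + 30 + 4 + 25 + 4 + 38)/6 = 115/6
E[X | Machine B] = (35 + 16 + 12 + 8)/4 = 71/4
E[X | Machine C] = (39 + 8 + 7)/3 = 18
E[X] = (3/10)·115/6 + (2/5)·71/4 + (3/10)·18 = 73/4 ≈ 18.25

$18.25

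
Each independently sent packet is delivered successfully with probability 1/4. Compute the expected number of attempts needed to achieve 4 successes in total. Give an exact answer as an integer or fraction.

16

By linearity (sum of 4 independent geometric waits), E[trials] = 4/p = 4/(1/4) = 16.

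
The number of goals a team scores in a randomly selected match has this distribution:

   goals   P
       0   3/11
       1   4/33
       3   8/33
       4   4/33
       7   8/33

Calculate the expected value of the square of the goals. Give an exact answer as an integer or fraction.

532/33

E[X²] = (3/11)·0 + (4/33)·1 + (8/33)·9 + (4/33)·16 + (8/33)·49
     = 532/33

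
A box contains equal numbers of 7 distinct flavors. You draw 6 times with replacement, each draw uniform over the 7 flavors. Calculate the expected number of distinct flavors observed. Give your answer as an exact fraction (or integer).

70993/16807

Let Xⱼ=1 if type j appears at least once. P(Xⱼ=1) = 1 − ((7−1)/7)^6 = 70993/117649.
E[#distinct] = 7·70993/117649 = 70993/16807.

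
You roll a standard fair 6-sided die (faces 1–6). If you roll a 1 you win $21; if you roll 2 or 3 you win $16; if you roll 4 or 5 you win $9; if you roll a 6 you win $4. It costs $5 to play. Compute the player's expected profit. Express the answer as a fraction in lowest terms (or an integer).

15/2 dollars

E[payout] = (1/6)·4 + (1/3)·9 + (1/3)·16 + (1/6)·21 = 25/2
Expected profit = 25/2 − 5 = 15/2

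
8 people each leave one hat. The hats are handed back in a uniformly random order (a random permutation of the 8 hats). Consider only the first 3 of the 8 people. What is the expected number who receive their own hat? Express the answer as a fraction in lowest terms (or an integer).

Let Xᵢ = 1 if person i gets their own hat. For each i, P(Xᵢ=1) = 1/8.
By linearity of expectation, E[X₁+…+X_3] = 3·(1/8) = 3/8.

3/8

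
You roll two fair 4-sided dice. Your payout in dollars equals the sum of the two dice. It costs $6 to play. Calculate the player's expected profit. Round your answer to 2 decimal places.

Distribution of the sum of the two dice: 2 w.p. 1/16, 3 w.p. 1/8, 4 w.p. 3/16, 5 w.p. 1/4, 6 w.p. 3/16, 7 w.p. 1/8, …
E[payout] = (1/16)·2 + (1/8)·3 + (3/16)·4 + (1/4)·5 + (3/16)·6 + (1/8)·7 + (1/16)·8 = 5
Expected profit = 5 − 6 = -1 ≈ -$1.00

-$1.00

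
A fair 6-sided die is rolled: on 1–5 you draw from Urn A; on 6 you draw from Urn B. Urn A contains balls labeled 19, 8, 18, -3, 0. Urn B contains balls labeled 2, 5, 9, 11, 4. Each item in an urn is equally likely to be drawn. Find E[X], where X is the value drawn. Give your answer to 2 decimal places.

8.03

E[X | Urn A] = (19 + 8 + 18 − 3 + 0)/5 = 42/5
E[X | Urn B] = (2 + 5 + 9 + 11 + 4)/5 = 31/5
E[X] = (5/6)·42/5 + (1/6)·31/5 = 241/30 ≈ 8.03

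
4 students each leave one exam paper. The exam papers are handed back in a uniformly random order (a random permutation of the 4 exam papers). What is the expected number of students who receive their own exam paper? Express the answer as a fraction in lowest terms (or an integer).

Let Xᵢ = 1 if person i gets their own exam paper. For each i, P(Xᵢ=1) = 1/4.
By linearity of expectation, E[X₁+…+X_4] = 4·(1/4) = 1.

1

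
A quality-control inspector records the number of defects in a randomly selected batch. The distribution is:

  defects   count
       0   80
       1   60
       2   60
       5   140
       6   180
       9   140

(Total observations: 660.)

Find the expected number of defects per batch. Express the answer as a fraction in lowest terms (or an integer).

161/33

Total = 660, so P(defects=0) = 80/660, etc.
E[X] = (4/33)·0 + (1/11)·1 + (1/11)·2 + (7/33)·5 + (3/11)·6 + (7/33)·9
     = 161/33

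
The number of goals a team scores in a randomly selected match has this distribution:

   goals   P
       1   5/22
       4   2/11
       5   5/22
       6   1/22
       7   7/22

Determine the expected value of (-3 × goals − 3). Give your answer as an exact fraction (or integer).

E[-3x-3] = (5/22)·(-6) + (2/11)·(-15) + (5/22)·(-18) + (1/22)·(-21) + (7/22)·(-24)
     = -369/22

-369/22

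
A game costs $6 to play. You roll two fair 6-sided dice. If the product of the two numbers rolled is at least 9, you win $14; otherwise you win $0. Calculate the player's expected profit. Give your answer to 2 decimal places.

E[payout] = (4/9)·0 + (5/9)·14 = 70/9
Expected profit = 70/9 − 6 = 16/9 ≈ $1.78

$1.78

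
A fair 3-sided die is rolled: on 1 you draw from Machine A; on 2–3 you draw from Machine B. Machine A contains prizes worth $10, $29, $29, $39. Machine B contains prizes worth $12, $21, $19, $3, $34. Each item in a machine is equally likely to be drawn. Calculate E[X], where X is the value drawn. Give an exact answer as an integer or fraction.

1247/60 dollars

E[X | Machine A] = (10 + 29 + 29 + 39)/4 = 107/4
E[X | Machine B] = (12 + 21 + 19 + 3 + 34)/5 = 89/5
E[X] = (1/3)·107/4 + (2/3)·89/5 = 1247/60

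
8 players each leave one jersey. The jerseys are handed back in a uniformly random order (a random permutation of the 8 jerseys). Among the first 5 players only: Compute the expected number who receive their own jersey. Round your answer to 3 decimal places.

0.625

Let Xᵢ = 1 if person i gets their own jersey. For each i, P(Xᵢ=1) = 1/8.
By linearity of expectation, E[X₁+…+X_5] = 5·(1/8) = 5/8.
≈ 0.625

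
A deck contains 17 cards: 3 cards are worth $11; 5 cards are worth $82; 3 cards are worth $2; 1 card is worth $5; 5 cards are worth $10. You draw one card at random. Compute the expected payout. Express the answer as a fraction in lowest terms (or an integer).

504/17 dollars

E[payout] = (3/17)·11 + (5/17)·82 + (3/17)·2 + (1/17)·5 + (5/17)·10 = 504/17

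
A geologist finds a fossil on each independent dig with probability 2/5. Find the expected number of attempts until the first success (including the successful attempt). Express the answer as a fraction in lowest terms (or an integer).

5/2

For a geometric distribution, E[trials] = 1/p = 1/(2/5) = 5/2.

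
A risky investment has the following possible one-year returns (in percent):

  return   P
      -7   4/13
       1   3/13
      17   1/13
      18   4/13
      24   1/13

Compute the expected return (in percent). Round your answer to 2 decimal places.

E[X] = (4/13)·(-7) + (3/13)·1 + (1/13)·17 + (4/13)·18 + (1/13)·24
     = 88/13 ≈ 6.77

6.77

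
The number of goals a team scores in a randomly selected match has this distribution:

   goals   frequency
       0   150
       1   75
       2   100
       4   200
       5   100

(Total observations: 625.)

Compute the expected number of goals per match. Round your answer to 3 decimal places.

2.520

Total = 625, so P(goals=0) = 150/625, etc.
E[X] = (6/25)·0 + (3/25)·1 + (4/25)·2 + (8/25)·4 + (4/25)·5
     = 63/25 ≈ 2.520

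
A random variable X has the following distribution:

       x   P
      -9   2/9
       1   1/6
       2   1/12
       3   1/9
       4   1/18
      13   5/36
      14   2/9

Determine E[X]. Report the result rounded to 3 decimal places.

3.806

E[X] = (2/9)·(-9) + (1/6)·1 + (1/12)·2 + (1/9)·3 + (1/18)·4 + (5/36)·13 + (2/9)·14
     = 137/36 ≈ 3.806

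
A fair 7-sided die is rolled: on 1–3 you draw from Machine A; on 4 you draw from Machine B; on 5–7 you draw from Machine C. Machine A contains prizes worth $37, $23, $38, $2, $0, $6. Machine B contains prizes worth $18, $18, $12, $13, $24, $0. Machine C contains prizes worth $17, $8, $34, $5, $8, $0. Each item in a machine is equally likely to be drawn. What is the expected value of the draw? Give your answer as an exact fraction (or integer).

619/42 dollars

E[X | Machine A] = (37 + 23 + 38 + 2 + 0 + 6)/6 = 53/3
E[X | Machine B] = (18 + 18 + 12 + 13 + 24 + 0)/6 = 85/6
E[X | Machine C] = (17 + 8 + 34 + 5 + 8 + 0)/6 = 12
E[X] = (3/7)·53/3 + (1/7)·85/6 + (3/7)·12 = 619/42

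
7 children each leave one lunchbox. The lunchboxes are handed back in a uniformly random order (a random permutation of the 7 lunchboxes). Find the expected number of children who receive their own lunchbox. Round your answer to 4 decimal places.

1.0000

Let Xᵢ = 1 if person i gets their own lunchbox. For each i, P(Xᵢ=1) = 1/7.
By linearity of expectation, E[X₁+…+X_7] = 7·(1/7) = 1.
≈ 1.0000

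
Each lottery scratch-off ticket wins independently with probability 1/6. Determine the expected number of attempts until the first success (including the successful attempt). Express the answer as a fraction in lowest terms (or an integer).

For a geometric distribution, E[trials] = 1/p = 1/(1/6) = 6.

6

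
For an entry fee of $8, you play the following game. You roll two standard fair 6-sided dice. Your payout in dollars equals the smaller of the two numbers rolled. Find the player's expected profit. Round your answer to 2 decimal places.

-$5.47

Distribution of the smaller of the two numbers rolled: 1 w.p. 11/36, 2 w.p. 1/4, 3 w.p. 7/36, 4 w.p. 5/36, 5 w.p. 1/12, 6 w.p. 1/36
E[payout] = (11/36)·1 + (1/4)·2 + (7/36)·3 + (5/36)·4 + (1/12)·5 + (1/36)·6 = 91/36
Expected profit = 91/36 − 8 = -197/36 ≈ -$5.47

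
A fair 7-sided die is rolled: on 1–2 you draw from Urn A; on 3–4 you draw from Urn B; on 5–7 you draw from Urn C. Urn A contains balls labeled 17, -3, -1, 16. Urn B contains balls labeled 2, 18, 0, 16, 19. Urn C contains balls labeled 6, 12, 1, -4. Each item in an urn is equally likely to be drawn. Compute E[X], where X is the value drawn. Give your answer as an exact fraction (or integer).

E[X | Urn A] = (17 − 3 − 1 + 16)/4 = 29/4
E[X | Urn B] = (2 + 18 + 0 + 16 + 19)/5 = 11
E[X | Urn C] = (6 + 12 + 1 − 4)/4 = 15/4
E[X] = (2/7)·29/4 + (2/7)·11 + (3/7)·15/4 = 191/28

191/28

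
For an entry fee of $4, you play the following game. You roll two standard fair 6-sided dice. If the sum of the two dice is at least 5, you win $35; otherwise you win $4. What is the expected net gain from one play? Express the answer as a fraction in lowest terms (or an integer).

155/6 dollars

E[payout] = (1/6)·4 + (5/6)·35 = 179/6
Expected profit = 179/6 − 4 = 155/6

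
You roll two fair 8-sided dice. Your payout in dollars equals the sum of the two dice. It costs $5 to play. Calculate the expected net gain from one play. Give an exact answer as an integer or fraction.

$4

Distribution of the sum of the two dice: 2 w.p. 1/64, 3 w.p. 1/32, 4 w.p. 3/64, 5 w.p. 1/16, 6 w.p. 5/64, 7 w.p. 3/32, …
E[payout] = (1/64)·2 + (1/32)·3 + (3/64)·4 + (1/16)·5 + (5/64)·6 + (3/32)·7 + (7/64)·8 + (1/8)·9 + (7/64)·10 + (3/32)·11 + (5/64)·12 + (1/16)·13 + (3/64)·14 + (1/32)·15 + (1/64)·16 = 9
Expected profit = 9 − 5 = 4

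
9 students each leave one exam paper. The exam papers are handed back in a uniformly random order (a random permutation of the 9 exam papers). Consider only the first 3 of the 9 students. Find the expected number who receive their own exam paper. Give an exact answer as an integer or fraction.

1/3

Let Xᵢ = 1 if person i gets their own exam paper. For each i, P(Xᵢ=1) = 1/9.
By linearity of expectation, E[X₁+…+X_3] = 3·(1/9) = 1/3.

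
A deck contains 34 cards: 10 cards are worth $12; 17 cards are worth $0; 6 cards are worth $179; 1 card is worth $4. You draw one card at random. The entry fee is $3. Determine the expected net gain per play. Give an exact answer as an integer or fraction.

548/17 dollars

E[payout] = (10/34)·12 + (17/34)·0 + (6/34)·179 + (1/34)·4 = 599/17
Expected profit = 599/17 − 3 = 548/17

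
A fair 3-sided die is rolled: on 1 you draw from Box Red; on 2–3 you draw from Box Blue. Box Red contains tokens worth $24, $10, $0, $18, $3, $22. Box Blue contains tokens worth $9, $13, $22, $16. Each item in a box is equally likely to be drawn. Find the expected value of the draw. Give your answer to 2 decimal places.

E[X | Box Red] = (24 + 10 + 0 + 18 + 3 + 22)/6 = 77/6
E[X | Box Blue] = (9 + 13 + 22 + 16)/4 = 15
E[X] = (1/3)·77/6 + (2/3)·15 = 257/18 ≈ 14.28

$14.28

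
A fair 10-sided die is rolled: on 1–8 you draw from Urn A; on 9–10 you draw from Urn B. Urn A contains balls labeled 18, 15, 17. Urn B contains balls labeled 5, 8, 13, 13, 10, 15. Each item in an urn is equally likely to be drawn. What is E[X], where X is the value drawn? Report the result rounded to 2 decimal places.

15.47

E[X | Urn A] = (18 + 15 + 17)/3 = 50/3
E[X | Urn B] = (5 + 8 + 13 + 13 + 10 + 15)/6 = 32/3
E[X] = (4/5)·50/3 + (1/5)·32/3 = 232/15 ≈ 15.47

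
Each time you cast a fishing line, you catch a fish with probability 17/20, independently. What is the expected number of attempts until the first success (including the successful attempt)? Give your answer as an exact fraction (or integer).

For a geometric distribution, E[trials] = 1/p = 1/(17/20) = 20/17.

20/17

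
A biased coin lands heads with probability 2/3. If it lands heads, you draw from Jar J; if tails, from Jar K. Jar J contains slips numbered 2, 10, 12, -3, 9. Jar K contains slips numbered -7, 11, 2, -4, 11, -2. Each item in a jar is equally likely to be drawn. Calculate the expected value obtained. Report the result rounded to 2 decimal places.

4.61

E[X | Jar J] = (2 + 10 + 12 − 3 + 9)/5 = 6
E[X | Jar K] = (-7 + 11 + 2 − 4 + 11 − 2)/6 = 11/6
E[X] = (2/3)·6 + (1/3)·11/6 = 83/18 ≈ 4.61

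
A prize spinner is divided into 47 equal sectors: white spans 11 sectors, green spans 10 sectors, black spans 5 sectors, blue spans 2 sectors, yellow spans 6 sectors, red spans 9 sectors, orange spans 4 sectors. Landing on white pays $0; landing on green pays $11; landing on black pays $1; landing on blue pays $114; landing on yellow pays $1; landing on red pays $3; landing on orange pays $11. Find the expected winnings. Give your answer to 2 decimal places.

$8.94

E[payout] = (11/47)·0 + (10/47)·11 + (5/47)·1 + (2/47)·114 + (6/47)·1 + (9/47)·3 + (4/47)·11 = 420/47
≈ $8.94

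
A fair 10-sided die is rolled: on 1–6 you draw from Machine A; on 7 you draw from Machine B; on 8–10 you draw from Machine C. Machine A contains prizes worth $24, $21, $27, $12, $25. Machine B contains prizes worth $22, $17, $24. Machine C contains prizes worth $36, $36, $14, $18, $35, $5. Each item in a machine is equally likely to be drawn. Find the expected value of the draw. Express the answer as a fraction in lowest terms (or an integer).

1119/50 dollars

E[X | Machine A] = (24 + 21 + 27 + 12 + 25)/5 = 109/5
E[X | Machine B] = (22 + 17 + 24)/3 = 21
E[X | Machine C] = (36 + 36 + 14 + 18 + 35 + 5)/6 = 24
E[X] = (3/5)·109/5 + (1/10)·21 + (3/10)·24 = 1119/50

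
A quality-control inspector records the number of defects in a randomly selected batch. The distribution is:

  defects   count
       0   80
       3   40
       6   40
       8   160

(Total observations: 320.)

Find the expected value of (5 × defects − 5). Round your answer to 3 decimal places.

20.625

Total = 320, so P(defects=0) = 80/320, etc.
E[5x-5] = (1/4)·(-5) + (1/8)·10 + (1/8)·25 + (1/2)·35
     = 165/8 ≈ 20.625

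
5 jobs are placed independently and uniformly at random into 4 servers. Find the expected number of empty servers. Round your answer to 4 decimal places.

0.9492

Let Xⱼ=1 if server j is empty. P(Xⱼ=1) = ((4-1)/4)^5 = 243/1024.
By linearity, E[#empty] = 4·243/1024 = 243/256.
≈ 0.9492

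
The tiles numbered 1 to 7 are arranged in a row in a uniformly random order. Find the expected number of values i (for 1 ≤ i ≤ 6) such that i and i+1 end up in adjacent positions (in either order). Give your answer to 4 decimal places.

For each i ∈ {1,…,6}, let Xᵢ = 1 if i and i+1 are adjacent. P(Xᵢ=1) = 2·(7−1)!/7! = 2/7.
By linearity, E[ΣXᵢ] = (6)·(2/7) = 12/7.
≈ 1.7143

1.7143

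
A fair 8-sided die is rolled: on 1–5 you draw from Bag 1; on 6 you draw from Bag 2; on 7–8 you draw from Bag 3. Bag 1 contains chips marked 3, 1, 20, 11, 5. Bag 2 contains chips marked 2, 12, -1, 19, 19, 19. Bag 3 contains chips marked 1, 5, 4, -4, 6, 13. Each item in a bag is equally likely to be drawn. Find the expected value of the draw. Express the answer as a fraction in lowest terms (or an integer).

E[X | Bag 1] = (3 + 1 + 20 + 11 + 5)/5 = 8
E[X | Bag 2] = (2 + 12 − 1 + 19 + 19 + 19)/6 = 35/3
E[X | Bag 3] = (1 + 5 + 4 − 4 + 6 + 13)/6 = 25/6
E[X] = (5/8)·8 + (1/8)·35/3 + (1/4)·25/6 = 15/2

15/2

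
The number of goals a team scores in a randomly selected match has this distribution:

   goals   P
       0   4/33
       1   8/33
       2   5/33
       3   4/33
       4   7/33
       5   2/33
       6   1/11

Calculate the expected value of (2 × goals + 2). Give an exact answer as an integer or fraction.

E[2x+2] = (4/33)·2 + (8/33)·4 + (5/33)·6 + (4/33)·8 + (7/33)·10 + (2/33)·12 + (1/11)·14
     = 238/33

238/33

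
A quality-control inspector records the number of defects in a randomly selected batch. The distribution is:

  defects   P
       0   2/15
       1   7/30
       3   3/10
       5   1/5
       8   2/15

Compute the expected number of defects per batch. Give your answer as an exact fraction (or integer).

E[X] = (2/15)·0 + (7/30)·1 + (3/10)·3 + (1/5)·5 + (2/15)·8
     = 16/5

16/5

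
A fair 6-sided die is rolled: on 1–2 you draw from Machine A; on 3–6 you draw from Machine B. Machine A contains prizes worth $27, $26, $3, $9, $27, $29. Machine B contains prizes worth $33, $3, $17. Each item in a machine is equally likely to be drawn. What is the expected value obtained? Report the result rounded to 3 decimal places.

$18.500

E[X | Machine A] = (27 + 26 + 3 + 9 + 27 + 29)/6 = 121/6
E[X | Machine B] = (33 + 3 + 17)/3 = 53/3
E[X] = (1/3)·121/6 + (2/3)·53/3 = 37/2 ≈ 18.500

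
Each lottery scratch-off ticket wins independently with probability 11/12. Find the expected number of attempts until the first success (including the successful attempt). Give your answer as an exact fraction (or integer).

For a geometric distribution, E[trials] = 1/p = 1/(11/12) = 12/11.

12/11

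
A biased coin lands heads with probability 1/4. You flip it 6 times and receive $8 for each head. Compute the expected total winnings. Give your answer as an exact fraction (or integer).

E[#heads] = 6·1/4 = 3/2 (linearity over flips).
E[winnings] = 8·3/2 = 12.

$12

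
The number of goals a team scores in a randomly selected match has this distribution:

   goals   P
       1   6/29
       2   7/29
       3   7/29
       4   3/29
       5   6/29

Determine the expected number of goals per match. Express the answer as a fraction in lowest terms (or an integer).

E[X] = (6/29)·1 + (7/29)·2 + (7/29)·3 + (3/29)·4 + (6/29)·5
     = 83/29

83/29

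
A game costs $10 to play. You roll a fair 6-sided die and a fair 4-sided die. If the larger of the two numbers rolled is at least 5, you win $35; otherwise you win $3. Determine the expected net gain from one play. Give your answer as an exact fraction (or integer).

E[payout] = (2/3)·3 + (1/3)·35 = 41/3
Expected profit = 41/3 − 10 = 11/3

11/3 dollars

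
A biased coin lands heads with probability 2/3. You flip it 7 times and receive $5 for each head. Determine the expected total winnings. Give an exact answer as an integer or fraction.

70/3 dollars

E[#heads] = 7·2/3 = 14/3 (linearity over flips).
E[winnings] = 5·14/3 = 70/3.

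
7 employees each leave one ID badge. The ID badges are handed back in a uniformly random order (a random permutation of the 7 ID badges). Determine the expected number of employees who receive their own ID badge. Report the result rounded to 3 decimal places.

Let Xᵢ = 1 if person i gets their own ID badge. For each i, P(Xᵢ=1) = 1/7.
By linearity of expectation, E[X₁+…+X_7] = 7·(1/7) = 1.
≈ 1.000

1.000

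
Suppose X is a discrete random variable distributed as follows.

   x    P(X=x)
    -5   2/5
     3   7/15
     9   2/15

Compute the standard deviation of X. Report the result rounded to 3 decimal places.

4.964

E[X] = 3/5, E[X²] = 25
Var(X) = E[X²] − (E[X])² = 25 − 9/25 = 616/25
SD(X) = √(616/25) ≈ 4.964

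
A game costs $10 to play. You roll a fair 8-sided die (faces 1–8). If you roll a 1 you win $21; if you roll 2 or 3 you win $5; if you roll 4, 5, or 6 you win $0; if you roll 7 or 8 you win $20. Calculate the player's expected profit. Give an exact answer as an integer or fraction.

-9/8 dollars

E[payout] = (3/8)·0 + (1/4)·5 + (1/4)·20 + (1/8)·21 = 71/8
Expected profit = 71/8 − 10 = -9/8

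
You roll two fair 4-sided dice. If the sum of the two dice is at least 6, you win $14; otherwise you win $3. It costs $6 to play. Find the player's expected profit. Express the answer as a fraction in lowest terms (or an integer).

E[payout] = (5/8)·3 + (3/8)·14 = 57/8
Expected profit = 57/8 − 6 = 9/8

9/8 dollars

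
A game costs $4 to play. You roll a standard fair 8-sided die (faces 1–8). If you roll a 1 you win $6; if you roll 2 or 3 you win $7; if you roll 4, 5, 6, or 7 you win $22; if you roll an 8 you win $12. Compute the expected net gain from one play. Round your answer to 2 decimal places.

$11.00

E[payout] = (1/8)·6 + (1/4)·7 + (1/8)·12 + (1/2)·22 = 15
Expected profit = 15 − 4 = 11 ≈ $11.00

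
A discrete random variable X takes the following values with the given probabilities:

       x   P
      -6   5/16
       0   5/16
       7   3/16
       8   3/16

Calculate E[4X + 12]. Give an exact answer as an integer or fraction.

63/4

E[4x+12] = (5/16)·(-12) + (5/16)·12 + (3/16)·40 + (3/16)·44
     = 63/4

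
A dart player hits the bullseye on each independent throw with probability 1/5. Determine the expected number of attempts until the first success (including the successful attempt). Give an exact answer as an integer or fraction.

For a geometric distribution, E[trials] = 1/p = 1/(1/5) = 5.

5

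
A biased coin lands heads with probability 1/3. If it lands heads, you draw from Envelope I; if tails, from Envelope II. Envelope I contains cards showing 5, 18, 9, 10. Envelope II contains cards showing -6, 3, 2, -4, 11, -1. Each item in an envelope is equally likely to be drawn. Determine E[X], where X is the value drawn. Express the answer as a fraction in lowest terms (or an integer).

73/18

E[X | Envelope I] = (5 + 18 + 9 + 10)/4 = 21/2
E[X | Envelope II] = (-6 + 3 + 2 − 4 + 11 − 1)/6 = 5/6
E[X] = (1/3)·21/2 + (2/3)·5/6 = 73/18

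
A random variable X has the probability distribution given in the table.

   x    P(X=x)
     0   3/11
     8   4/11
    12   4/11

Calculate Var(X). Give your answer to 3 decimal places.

22.744

E[X] = (3/11)·0 + (4/11)·8 + (4/11)·12 = 80/11
E[X²] = (3/11)·0 + (4/11)·64 + (4/11)·144 = 832/11
Var(X) = 832/11 − (80/11)² = 2752/121 ≈ 22.744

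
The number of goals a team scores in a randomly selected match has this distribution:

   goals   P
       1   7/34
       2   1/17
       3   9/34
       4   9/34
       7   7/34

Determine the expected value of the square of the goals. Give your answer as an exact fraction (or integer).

E[X²] = (7/34)·1 + (1/17)·4 + (9/34)·9 + (9/34)·16 + (7/34)·49
     = 583/34

583/34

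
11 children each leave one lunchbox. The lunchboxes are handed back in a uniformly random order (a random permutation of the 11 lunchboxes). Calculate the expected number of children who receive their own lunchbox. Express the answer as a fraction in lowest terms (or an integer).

Let Xᵢ = 1 if person i gets their own lunchbox. For each i, P(Xᵢ=1) = 1/11.
By linearity of expectation, E[X₁+…+X_11] = 11·(1/11) = 1.

1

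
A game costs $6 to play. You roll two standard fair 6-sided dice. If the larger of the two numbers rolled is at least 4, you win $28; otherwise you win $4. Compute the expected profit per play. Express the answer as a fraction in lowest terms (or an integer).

E[payout] = (1/4)·4 + (3/4)·28 = 22
Expected profit = 22 − 6 = 16

$16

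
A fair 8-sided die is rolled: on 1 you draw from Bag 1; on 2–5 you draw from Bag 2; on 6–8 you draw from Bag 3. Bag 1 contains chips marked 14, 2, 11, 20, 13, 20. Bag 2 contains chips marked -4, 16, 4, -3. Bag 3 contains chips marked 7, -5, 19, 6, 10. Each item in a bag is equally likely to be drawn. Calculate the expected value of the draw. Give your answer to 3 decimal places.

E[X | Bag 1] = (14 + 2 + 11 + 20 + 13 + 20)/6 = 40/3
E[X | Bag 2] = (-4 + 16 + 4 − 3)/4 = 13/4
E[X | Bag 3] = (7 − 5 + 19 + 6 + 10)/5 = 37/5
E[X] = (1/8)·40/3 + (1/2)·13/4 + (3/8)·37/5 = 91/15 ≈ 6.067

6.067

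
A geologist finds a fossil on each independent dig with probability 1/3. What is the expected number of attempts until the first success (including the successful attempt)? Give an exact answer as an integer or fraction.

3

For a geometric distribution, E[trials] = 1/p = 1/(1/3) = 3.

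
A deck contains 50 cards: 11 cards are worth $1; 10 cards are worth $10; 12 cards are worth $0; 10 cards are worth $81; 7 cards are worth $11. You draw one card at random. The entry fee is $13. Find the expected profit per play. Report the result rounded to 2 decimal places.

$6.96

E[payout] = (11/50)·1 + (10/50)·10 + (12/50)·0 + (10/50)·81 + (7/50)·11 = 499/25
Expected profit = 499/25 − 13 = 174/25 ≈ $6.96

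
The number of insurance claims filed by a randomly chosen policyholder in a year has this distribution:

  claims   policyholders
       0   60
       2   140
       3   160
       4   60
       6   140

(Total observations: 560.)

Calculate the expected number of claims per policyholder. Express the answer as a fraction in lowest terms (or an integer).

Total = 560, so P(claims=0) = 60/560, etc.
E[X] = (3/28)·0 + (1/4)·2 + (2/7)·3 + (3/28)·4 + (1/4)·6
     = 23/7

23/7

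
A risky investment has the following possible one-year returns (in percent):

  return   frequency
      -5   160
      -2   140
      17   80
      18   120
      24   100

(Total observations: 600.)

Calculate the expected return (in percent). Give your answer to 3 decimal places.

8.067

Total = 600, so P(return=-5) = 160/600, etc.
E[X] = (4/15)·(-5) + (7/30)·(-2) + (2/15)·17 + (1/5)·18 + (1/6)·24
     = 121/15 ≈ 8.067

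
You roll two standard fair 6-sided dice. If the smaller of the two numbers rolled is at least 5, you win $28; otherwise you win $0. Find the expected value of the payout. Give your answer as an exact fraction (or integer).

E[payout] = (8/9)·0 + (1/9)·28 = 28/9

28/9 dollars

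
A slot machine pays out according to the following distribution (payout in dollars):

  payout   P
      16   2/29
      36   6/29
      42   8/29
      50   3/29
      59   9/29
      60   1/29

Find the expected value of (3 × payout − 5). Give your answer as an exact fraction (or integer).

3830/29

E[3x-5] = (2/29)·43 + (6/29)·103 + (8/29)·121 + (3/29)·145 + (9/29)·172 + (1/29)·175
     = 3830/29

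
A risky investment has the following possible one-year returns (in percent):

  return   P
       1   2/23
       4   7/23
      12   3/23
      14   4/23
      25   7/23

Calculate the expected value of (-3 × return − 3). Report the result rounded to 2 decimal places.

E[-3x-3] = (2/23)·(-6) + (7/23)·(-15) + (3/23)·(-39) + (4/23)·(-45) + (7/23)·(-78)
     = -960/23 ≈ -41.74

-41.74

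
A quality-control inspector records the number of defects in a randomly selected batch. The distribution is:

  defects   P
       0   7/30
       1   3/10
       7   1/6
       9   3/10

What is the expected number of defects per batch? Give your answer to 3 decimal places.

4.167

E[X] = (7/30)·0 + (3/10)·1 + (1/6)·7 + (3/10)·9
     = 25/6 ≈ 4.167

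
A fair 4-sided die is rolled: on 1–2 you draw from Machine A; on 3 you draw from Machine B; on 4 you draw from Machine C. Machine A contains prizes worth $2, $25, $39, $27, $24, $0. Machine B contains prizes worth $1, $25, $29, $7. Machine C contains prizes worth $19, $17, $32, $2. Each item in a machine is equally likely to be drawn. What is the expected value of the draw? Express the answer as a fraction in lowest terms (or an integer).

E[X | Machine A] = (2 + 25 + 39 + 27 + 24 + 0)/6 = 39/2
E[X | Machine B] = (1 + 25 + 29 + 7)/4 = 31/2
E[X | Machine C] = (19 + 17 + 32 + 2)/4 = 35/2
E[X] = (1/2)·39/2 + (1/4)·31/2 + (1/4)·35/2 = 18

$18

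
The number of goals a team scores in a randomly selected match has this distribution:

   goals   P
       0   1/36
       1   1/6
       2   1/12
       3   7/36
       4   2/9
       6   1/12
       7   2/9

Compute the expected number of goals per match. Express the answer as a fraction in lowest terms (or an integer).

139/36

E[X] = (1/36)·0 + (1/6)·1 + (1/12)·2 + (7/36)·3 + (2/9)·4 + (1/12)·6 + (2/9)·7
     = 139/36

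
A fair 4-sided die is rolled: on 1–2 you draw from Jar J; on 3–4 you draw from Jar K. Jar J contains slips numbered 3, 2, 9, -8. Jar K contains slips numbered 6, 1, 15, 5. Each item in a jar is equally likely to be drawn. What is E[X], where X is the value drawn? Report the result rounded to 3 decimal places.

4.125

E[X | Jar J] = (3 + 2 + 9 − 8)/4 = 3/2
E[X | Jar K] = (6 + 1 + 15 + 5)/4 = 27/4
E[X] = (1/2)·3/2 + (1/2)·27/4 = 33/8 ≈ 4.125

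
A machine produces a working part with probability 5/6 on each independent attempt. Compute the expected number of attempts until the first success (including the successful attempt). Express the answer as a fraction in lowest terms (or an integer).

For a geometric distribution, E[trials] = 1/p = 1/(5/6) = 6/5.

6/5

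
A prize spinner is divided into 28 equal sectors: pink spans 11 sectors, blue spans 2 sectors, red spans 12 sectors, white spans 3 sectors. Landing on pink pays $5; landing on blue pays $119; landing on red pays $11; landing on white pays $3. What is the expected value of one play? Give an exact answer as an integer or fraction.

31/2 dollars

E[payout] = (11/28)·5 + (2/28)·119 + (12/28)·11 + (3/28)·3 = 31/2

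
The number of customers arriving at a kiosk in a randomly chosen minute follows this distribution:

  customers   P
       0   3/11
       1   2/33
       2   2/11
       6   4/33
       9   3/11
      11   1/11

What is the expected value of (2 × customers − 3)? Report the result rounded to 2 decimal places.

6.21

E[2x-3] = (3/11)·(-3) + (2/33)·(-1) + (2/11)·1 + (4/33)·9 + (3/11)·15 + (1/11)·19
     = 205/33 ≈ 6.21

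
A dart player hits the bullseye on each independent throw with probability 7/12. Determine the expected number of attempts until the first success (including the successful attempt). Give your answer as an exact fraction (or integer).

12/7

For a geometric distribution, E[trials] = 1/p = 1/(7/12) = 12/7.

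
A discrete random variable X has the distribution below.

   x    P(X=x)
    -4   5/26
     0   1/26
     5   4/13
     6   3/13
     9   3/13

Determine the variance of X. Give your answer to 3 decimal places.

E[X] = (5/26)·(-4) + (1/26)·0 + (4/13)·5 + (3/13)·6 + (3/13)·9 = 55/13
E[X²] = (5/26)·16 + (1/26)·0 + (4/13)·25 + (3/13)·36 + (3/13)·81 = 491/13
Var(X) = 491/13 − (55/13)² = 3358/169 ≈ 19.870

19.870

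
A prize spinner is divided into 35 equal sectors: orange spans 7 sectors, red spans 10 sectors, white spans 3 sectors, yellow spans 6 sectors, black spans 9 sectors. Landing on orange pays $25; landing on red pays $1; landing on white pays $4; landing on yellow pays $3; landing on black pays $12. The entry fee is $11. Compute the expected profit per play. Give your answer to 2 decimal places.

E[payout] = (7/35)·25 + (10/35)·1 + (3/35)·4 + (6/35)·3 + (9/35)·12 = 323/35
Expected profit = 323/35 − 11 = -62/35 ≈ -$1.77

-$1.77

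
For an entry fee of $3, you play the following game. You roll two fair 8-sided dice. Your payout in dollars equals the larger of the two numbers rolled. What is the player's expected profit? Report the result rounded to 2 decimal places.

$2.81

Distribution of the larger of the two numbers rolled: 1 w.p. 1/64, 2 w.p. 3/64, 3 w.p. 5/64, 4 w.p. 7/64, 5 w.p. 9/64, 6 w.p. 11/64, …
E[payout] = (1/64)·1 + (3/64)·2 + (5/64)·3 + (7/64)·4 + (9/64)·5 + (11/64)·6 + (13/64)·7 + (15/64)·8 = 93/16
Expected profit = 93/16 − 3 = 45/16 ≈ $2.81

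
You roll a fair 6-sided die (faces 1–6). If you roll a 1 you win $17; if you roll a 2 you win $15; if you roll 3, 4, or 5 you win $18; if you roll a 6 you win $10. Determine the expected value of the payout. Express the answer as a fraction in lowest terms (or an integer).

$16

E[payout] = (1/6)·10 + (1/6)·15 + (1/6)·17 + (1/2)·18 = 16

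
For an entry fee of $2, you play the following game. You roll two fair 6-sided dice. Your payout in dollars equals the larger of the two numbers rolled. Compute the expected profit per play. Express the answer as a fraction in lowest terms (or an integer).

89/36 dollars

Distribution of the larger of the two numbers rolled: 1 w.p. 1/36, 2 w.p. 1/12, 3 w.p. 5/36, 4 w.p. 7/36, 5 w.p. 1/4, 6 w.p. 11/36
E[payout] = (1/36)·1 + (1/12)·2 + (5/36)·3 + (7/36)·4 + (1/4)·5 + (11/36)·6 = 161/36
Expected profit = 161/36 − 2 = 89/36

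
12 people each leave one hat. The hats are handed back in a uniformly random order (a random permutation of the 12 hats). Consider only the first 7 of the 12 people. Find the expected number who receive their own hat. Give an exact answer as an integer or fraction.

7/12

Let Xᵢ = 1 if person i gets their own hat. For each i, P(Xᵢ=1) = 1/12.
By linearity of expectation, E[X₁+…+X_7] = 7·(1/12) = 7/12.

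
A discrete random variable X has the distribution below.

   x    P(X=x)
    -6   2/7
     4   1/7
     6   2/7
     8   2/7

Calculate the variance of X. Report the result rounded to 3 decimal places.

32.980

E[X] = (2/7)·(-6) + (1/7)·4 + (2/7)·6 + (2/7)·8 = 20/7
E[X²] = (2/7)·36 + (1/7)·16 + (2/7)·36 + (2/7)·64 = 288/7
Var(X) = 288/7 − (20/7)² = 1616/49 ≈ 32.980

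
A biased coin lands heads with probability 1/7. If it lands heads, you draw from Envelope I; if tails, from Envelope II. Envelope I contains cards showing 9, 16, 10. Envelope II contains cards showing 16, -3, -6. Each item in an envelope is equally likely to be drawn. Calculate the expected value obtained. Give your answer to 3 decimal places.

3.667

E[X | Envelope I] = (9 + 16 + 10)/3 = 35/3
E[X | Envelope II] = (16 − 3 − 6)/3 = 7/3
E[X] = (1/7)·35/3 + (6/7)·7/3 = 11/3 ≈ 3.667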